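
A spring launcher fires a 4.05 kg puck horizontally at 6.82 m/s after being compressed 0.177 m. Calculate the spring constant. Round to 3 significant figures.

½kx² = ½mv²
k = mv²/x² = (4.05)(6.82)²/(0.177)² = 6013 N/m

k = 6010 N/m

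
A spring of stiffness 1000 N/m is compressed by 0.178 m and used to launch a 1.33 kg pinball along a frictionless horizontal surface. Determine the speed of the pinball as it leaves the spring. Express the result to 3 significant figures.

Conservation of energy: ½kx² = ½mv²
v = x√(k/m) = 0.178 × √(1000/1.33) = 4.881 m/s

v = 4.88 m/s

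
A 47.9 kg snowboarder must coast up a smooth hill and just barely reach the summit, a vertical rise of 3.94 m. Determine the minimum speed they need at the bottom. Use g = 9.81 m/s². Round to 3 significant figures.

v = 8.79 m/s

At the top they are momentarily at rest, so all KE converts to PE: ½mv² = mgh
v = √(2gh) = √(2 × 9.81 × 3.94) = 8.792 m/s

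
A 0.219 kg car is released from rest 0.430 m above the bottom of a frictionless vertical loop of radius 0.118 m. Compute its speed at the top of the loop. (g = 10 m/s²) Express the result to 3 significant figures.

v = 1.97 m/s

Energy conservation: mgh = ½mv_top² + mg(2r)
v_top² = 2g(h − 2r) = 2(10)(0.430 − 0.2360) = 3.880
v_top = 1.970 m/s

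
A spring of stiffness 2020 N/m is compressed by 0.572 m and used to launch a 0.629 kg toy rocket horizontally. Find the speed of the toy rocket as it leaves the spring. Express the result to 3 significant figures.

v = 32.4 m/s

The toy rocket leaves the spring when the spring is at natural length, so ½kx² = ½mv²
v = x√(k/m) = 0.572 × √(2020/0.629) = 32.42 m/s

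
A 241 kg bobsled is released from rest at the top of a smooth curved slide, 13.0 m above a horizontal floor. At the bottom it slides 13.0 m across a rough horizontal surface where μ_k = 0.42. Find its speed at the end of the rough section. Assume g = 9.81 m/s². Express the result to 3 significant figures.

v = 12.2 m/s

Energy bookkeeping (friction removes W_f = μ_k N d):
mgh = ½mv² + μ_k m g d
W_f = μ_k mg d = (0.42)(241)(9.81)(13.0) = 12909 J
½mv² = mgh − W_f = 30735 − 12909 = 17826 J
v = √(2 × 17826/241) = 12.16 m/s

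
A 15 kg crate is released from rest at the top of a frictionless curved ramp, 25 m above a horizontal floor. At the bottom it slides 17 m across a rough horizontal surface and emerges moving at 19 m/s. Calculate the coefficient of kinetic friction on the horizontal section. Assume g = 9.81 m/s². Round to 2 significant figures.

μ_k = 0.39

Energy bookkeeping (friction removes W_f = μ_k N d):
mgh = ½mv² + μ_k m g d
mgh = 3678.8 J; ½mv² = 2707.5 J
W_f = 3678.8 − 2707.5 = 971.2 J
μ_k = W_f/(mg·d) = 971.2/(147.2 × 17) = 0.3883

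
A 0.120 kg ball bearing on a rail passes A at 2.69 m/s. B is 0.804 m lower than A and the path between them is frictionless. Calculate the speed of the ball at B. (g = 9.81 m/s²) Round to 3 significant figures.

v = 4.80 m/s

By conservation of mechanical energy, ½mv₀² + mgh = ½mv²
The mass cancels from both sides.
v² = v₀² + 2gh = (2.69)² + 2(9.81)(0.804) = 23.011
v = √23.011 = 4.797 m/s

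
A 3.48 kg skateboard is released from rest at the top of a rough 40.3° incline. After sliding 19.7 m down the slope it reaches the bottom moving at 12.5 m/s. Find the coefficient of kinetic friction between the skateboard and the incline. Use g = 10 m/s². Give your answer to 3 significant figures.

μ_k = 0.328

Energy balance down the incline: mg L sinθ − ½mv² = μ_k (mg cosθ) L
mgL sinθ = 443.41 J; ½mv² = 271.88 J
W_f = 443.41 − 271.88 = 171.5 J
μ_k = W_f/(mg cosθ · L) = 171.5/(26.54 × 19.7) = 0.3281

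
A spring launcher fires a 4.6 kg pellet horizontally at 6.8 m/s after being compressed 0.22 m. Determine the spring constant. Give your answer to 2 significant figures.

k = 4400 N/m

Energy stored in the spring equals the launch KE: ½kx² = ½mv²
k = mv²/x² = (4.6)(6.8)²/(0.22)² = 4395 N/m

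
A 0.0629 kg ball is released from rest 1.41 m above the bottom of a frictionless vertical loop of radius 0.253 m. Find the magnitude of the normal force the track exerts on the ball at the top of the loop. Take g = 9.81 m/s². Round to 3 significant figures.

N = 3.79 N

Energy from release to top (height 2r): mgh = ½mv_top² + mg(2r)
v_top² = 2g(h − 2r) = 2(9.81)(1.41 − 0.5060) = 17.736 m²/s²
At the top, both N and weight point toward the centre: N + mg = mv_top²/r
N = m(v_top²/r − g) = 0.0629(17.736/0.253 − 9.81) = 3.793 N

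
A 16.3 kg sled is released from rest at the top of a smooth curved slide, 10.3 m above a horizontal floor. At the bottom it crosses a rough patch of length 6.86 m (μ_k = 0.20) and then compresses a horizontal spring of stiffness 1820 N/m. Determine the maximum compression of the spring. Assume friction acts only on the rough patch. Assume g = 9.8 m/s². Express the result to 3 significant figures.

x = 1.25 m

Initial energy: E₁ = mgh = (16.3)(9.8)(10.3) = 1645.3 J
Friction removes W_f = μ_k mg d = (0.20)(16.3)(9.8)(6.86) = 219.2 J
Energy reaching the spring: E = 1645.3 − 219.2 = 1426.2 J
At max compression ½kx² = E ⇒ x = √(2E/k) = √(2 × 1426.2/1820) = 1.252 m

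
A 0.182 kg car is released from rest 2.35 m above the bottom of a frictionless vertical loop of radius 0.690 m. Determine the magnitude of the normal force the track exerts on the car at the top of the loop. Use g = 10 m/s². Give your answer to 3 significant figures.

N = 3.30 N

Energy from release to top (height 2r): mgh = ½mv_top² + mg(2r)
v_top² = 2g(h − 2r) = 2(10)(2.35 − 1.380) = 19.400 m²/s²
At the top, both N and weight point toward the centre: N + mg = mv_top²/r
N = m(v_top²/r − g) = 0.182(19.400/0.690 − 10) = 3.297 N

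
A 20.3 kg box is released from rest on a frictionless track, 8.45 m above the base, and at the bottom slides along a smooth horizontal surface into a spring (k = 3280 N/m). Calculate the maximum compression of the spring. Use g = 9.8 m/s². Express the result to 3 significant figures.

x = 1.01 m

Energy conservation (no friction) from release to max compression: mgh = ½kx²
x = √(2mgh/k) = √(2 × 20.3 × 9.8 × 8.45 / 3280) = 1.012 m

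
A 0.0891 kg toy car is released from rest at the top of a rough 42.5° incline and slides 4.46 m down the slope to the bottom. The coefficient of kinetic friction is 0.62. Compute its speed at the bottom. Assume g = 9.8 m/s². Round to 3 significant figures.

v = 4.37 m/s

Taking the bottom as reference, mgh = ½mv² + μ_k N L with h = L sinθ, N = mg cosθ:
mgh = mgL sinθ = (0.0891)(9.8)(4.46)sin42.5° = 2.6310 J
W_f = μ_k mg cosθ · L = (0.62)(0.0891)(9.8)cos42.5°·4.46 = 1.780 J
½mv² = 2.6310 − 1.780 = 0.85084 J
v = √(2 × 0.85084/0.0891) = 4.370 m/s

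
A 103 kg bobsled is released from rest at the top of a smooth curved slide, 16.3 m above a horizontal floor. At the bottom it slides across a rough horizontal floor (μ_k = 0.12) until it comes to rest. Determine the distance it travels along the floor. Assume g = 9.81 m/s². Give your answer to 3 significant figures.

d = 136 m

Energy at the top = energy at the end + work done against friction:
At rest all PE has been dissipated by friction: mgh = μ_k m g d
d = h/μ_k = 16.3/0.12 = 135.8 m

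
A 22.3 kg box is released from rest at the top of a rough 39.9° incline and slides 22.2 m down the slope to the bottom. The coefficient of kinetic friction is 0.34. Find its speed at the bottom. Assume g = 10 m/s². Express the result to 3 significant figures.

v = 13.0 m/s

Work–energy: mg(L sinθ) − μ_k(mg cosθ)L = ½mv²
mgh = mgL sinθ = (22.3)(10)(22.2)sin39.9° = 3175.6 J
W_f = μ_k mg cosθ · L = (0.34)(22.3)(10)cos39.9°·22.2 = 1291 J
½mv² = 3175.6 − 1291 = 1884.3 J
v = √(2 × 1884.3/22.3) = 13.00 m/s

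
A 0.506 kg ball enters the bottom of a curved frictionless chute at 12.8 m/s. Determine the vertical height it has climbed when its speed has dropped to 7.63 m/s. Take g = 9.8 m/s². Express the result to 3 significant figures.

Conservation of energy: ½mv₁² = ½mv₂² + mgh
h = (v₁² − v₂²)/(2g) = (12.8² − 7.63²)/(2 × 9.8) = 5.389 m

h = 5.39 m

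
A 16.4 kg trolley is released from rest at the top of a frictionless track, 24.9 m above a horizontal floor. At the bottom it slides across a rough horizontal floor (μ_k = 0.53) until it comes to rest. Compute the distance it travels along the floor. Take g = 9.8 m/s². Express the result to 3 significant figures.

Energy bookkeeping (friction removes W_f = μ_k N d):
At rest all PE has been dissipated by friction: mgh = μ_k m g d
d = h/μ_k = 24.9/0.53 = 46.98 m

d = 47.0 m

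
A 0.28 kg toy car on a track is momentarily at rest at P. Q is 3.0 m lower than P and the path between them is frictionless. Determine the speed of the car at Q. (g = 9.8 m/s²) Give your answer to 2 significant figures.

Mechanical energy is conserved (no friction): mgh = ½mv²
v = √(2gh) = √(2 × 9.8 × 3.0) = √58.800 = 7.668 m/s

v = 7.7 m/s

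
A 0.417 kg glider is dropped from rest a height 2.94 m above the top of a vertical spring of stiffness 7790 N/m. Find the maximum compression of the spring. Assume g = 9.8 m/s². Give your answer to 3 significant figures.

Measuring PE from the top of the relaxed spring, at max compression the glider has dropped H + x with zero KE, so:
mg(H + x) = ½kx²
½(7790)x² − (0.417)(9.8)x − (0.417)(9.8)(2.94) = 0
3895x² − 4.087x − 12.01 = 0
x = [4.087 + √(16.70 + 187188)]/(2 × 3895) = 0.05607 m

x = 0.0561 m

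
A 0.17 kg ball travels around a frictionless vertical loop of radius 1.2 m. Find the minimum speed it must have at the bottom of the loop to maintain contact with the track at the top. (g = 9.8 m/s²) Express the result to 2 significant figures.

At the top: mg = mv_top²/r ⇒ v_top² = gr = 11.76 m²/s²
Energy from bottom to top (height 2r): ½mv_bot² = ½mv_top² + mg(2r)
v_bot² = gr + 4gr = 5gr = 58.80
v_bot = √(5gr) = 7.668 m/s

v = 7.7 m/s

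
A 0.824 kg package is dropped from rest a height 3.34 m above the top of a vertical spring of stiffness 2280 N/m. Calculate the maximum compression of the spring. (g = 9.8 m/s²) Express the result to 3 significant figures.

x = 0.157 m

Take the reference level at the top of the uncompressed spring. At max compression the package has fallen H + x and is momentarily at rest:
mg(H + x) = ½kx²
½(2280)x² − (0.824)(9.8)x − (0.824)(9.8)(3.34) = 0
1140x² − 8.075x − 26.97 = 0
x = [8.075 + √(65.21 + 122989)]/(2 × 1140) = 0.1574 m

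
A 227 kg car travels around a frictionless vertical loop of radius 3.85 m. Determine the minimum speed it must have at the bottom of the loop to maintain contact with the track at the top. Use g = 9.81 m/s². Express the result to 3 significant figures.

At the top: mg = mv_top²/r ⇒ v_top² = gr = 37.77 m²/s²
Energy from bottom to top (height 2r): ½mv_bot² = ½mv_top² + mg(2r)
v_bot² = gr + 4gr = 5gr = 188.8
v_bot = √(5gr) = 13.74 m/s

v = 13.7 m/s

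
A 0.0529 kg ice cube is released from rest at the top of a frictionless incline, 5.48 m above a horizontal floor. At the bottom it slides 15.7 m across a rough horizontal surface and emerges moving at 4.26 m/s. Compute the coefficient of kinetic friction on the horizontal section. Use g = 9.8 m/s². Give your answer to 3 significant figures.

Energy bookkeeping (friction removes W_f = μ_k N d):
mgh = ½mv² + μ_k m g d
mgh = 2.8409 J; ½mv² = 0.48000 J
W_f = 2.8409 − 0.48000 = 2.361 J
μ_k = W_f/(mg·d) = 2.361/(0.5184 × 15.7) = 0.2901

μ_k = 0.290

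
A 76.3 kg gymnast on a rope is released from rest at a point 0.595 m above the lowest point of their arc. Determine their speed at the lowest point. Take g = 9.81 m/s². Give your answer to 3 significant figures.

Equating total energy at the two states: mgh = ½mv²
v = √(2gh) = √(2 × 9.81 × 0.595) = √11.674 = 3.417 m/s

v = 3.42 m/s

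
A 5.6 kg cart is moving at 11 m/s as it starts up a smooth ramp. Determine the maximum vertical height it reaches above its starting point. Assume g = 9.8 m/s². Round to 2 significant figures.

Setting KE at the bottom equal to PE gained: ½mv² = mgh
h = v²/(2g) = 11²/(2 × 9.8) = 6.173 m

h = 6.2 m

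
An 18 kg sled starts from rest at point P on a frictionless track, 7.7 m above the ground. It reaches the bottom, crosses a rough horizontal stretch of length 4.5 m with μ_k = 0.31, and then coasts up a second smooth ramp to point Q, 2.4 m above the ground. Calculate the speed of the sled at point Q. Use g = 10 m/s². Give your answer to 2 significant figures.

v = 8.8 m/s

Energy at P: mgh₁ = (18)(10)(7.7) = 1386.0 J
Friction loss: W_f = μ_k mg d = 251.1 J
At Q: ½mv² + mgh₂ = mgh₁ − W_f
½mv² = 1386.0 − 251.1 − 432.00 = 702.90 J
v = √(2 × 702.90/18) = 8.837 m/s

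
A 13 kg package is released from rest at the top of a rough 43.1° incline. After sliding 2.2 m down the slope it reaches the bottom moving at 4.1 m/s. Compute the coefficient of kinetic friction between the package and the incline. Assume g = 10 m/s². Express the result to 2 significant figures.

Energy balance down the incline: mg L sinθ − ½mv² = μ_k (mg cosθ) L
mgL sinθ = 195.42 J; ½mv² = 109.26 J
W_f = 195.42 − 109.26 = 86.15 J
μ_k = W_f/(mg cosθ · L) = 86.15/(94.92 × 2.2) = 0.4125

μ_k = 0.41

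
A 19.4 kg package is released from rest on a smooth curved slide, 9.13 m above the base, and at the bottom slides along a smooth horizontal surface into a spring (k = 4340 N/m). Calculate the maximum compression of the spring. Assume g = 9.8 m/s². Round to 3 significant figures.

x = 0.894 m

At max compression the package is momentarily at rest: mgh = ½kx²
x = √(2mgh/k) = √(2 × 19.4 × 9.8 × 9.13 / 4340) = 0.8944 m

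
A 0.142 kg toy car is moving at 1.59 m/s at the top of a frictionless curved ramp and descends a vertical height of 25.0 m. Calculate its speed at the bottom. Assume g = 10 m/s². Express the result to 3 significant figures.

Energy conservation between the two points: ½mv₀² + mgh = ½mv²
v² = v₀² + 2gh = (1.59)² + 2(10)(25.0) = 502.53
v = √502.53 = 22.42 m/s

v = 22.4 m/s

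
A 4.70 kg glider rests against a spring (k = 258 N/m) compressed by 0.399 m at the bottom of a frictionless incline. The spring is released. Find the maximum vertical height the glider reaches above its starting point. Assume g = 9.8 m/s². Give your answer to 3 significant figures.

All spring PE becomes gravitational PE at the highest point: ½kx² = mgh
h = kx²/(2mg) = (258)(0.399)²/(2 × 4.70 × 9.8) = 0.4459 m

h = 0.446 m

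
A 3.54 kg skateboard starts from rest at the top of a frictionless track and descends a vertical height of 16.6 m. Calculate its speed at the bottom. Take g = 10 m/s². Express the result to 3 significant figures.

v = 18.2 m/s

Equating total energy at the two states: mgh = ½mv²
v = √(2gh) = √(2 × 10 × 16.6) = √332.00 = 18.22 m/s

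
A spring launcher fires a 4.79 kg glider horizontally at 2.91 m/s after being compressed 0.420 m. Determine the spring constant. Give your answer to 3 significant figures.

½kx² = ½mv²
k = mv²/x² = (4.79)(2.91)²/(0.420)² = 229.9 N/m

k = 230 N/m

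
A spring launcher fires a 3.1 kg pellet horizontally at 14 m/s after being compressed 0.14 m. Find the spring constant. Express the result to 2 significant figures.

k = 31000 N/m

Energy stored in the spring equals the launch KE: ½kx² = ½mv²
k = mv²/x² = (3.1)(14)²/(0.14)² = 31000 N/m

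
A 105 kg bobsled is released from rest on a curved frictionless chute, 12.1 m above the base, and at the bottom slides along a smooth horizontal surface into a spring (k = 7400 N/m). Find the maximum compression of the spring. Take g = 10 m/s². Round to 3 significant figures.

Gravitational PE at the top equals spring PE at max compression: mgh = ½kx²
x = √(2mgh/k) = √(2 × 105 × 10 × 12.1 / 7400) = 1.853 m

x = 1.85 m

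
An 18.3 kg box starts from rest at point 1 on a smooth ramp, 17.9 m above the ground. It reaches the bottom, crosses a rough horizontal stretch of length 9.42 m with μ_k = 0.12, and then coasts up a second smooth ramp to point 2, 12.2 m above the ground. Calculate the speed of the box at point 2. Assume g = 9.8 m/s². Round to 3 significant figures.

Energy at 1: mgh₁ = (18.3)(9.8)(17.9) = 3210.2 J
Friction loss: W_f = μ_k mg d = 202.7 J
At 2: ½mv² + mgh₂ = mgh₁ − W_f
½mv² = 3210.2 − 202.7 − 2187.9 = 819.51 J
v = √(2 × 819.51/18.3) = 9.464 m/s

v = 9.46 m/s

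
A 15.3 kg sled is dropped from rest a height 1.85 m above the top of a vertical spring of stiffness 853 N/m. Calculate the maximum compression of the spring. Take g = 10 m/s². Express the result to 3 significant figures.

Let x be the compression. The total drop is H + x, and the sled is instantaneously at rest at max compression, so energy conservation gives:
mg(H + x) = ½kx²
½(853)x² − (15.3)(10)x − (15.3)(10)(1.85) = 0
426.5x² − 153.0x − 283.1 = 0
x = [153.0 + √(23409 + 482883)]/(2 × 426.5) = 1.014 m

x = 1.01 m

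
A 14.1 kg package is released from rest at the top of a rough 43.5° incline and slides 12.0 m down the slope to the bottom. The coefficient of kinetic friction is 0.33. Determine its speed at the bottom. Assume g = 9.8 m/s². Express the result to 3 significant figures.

Energy: mgh = ½mv² + W_f, with h = L sinθ and W_f = μ_k (mg cosθ) L
mgh = mgL sinθ = (14.1)(9.8)(12.0)sin43.5° = 1141.4 J
W_f = μ_k mg cosθ · L = (0.33)(14.1)(9.8)cos43.5°·12.0 = 396.9 J
½mv² = 1141.4 − 396.9 = 744.48 J
v = √(2 × 744.48/14.1) = 10.28 m/s

v = 10.3 m/s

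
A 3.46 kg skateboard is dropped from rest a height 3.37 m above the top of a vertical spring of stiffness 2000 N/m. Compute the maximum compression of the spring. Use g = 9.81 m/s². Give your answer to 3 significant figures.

x = 0.356 m

Let x be the compression. The total drop is H + x, and the skateboard is instantaneously at rest at max compression, so energy conservation gives:
mg(H + x) = ½kx²
½(2000)x² − (3.46)(9.81)x − (3.46)(9.81)(3.37) = 0
1000x² − 33.94x − 114.4 = 0
x = [33.94 + √(1152 + 457546)]/(2 × 1000) = 0.3556 m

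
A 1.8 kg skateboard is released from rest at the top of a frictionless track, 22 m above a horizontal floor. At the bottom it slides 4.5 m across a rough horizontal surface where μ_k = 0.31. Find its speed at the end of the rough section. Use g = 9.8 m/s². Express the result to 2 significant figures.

v = 20 m/s

Applying the work–energy principle:
mgh = ½mv² + μ_k m g d
W_f = μ_k mg d = (0.31)(1.8)(9.8)(4.5) = 24.61 J
½mv² = mgh − W_f = 388.08 − 24.61 = 363.47 J
v = √(2 × 363.47/1.8) = 20.10 m/s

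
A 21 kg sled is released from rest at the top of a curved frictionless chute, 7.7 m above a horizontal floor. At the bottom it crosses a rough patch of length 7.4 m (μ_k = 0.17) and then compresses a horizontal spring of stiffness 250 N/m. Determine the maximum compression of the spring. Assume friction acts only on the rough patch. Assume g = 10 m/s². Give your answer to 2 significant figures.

x = 3.3 m

Initial energy: E₁ = mgh = (21)(10)(7.7) = 1617.0 J
Friction removes W_f = μ_k mg d = (0.17)(21)(10)(7.4) = 264.2 J
Energy reaching the spring: E = 1617.0 − 264.2 = 1352.8 J
At max compression ½kx² = E ⇒ x = √(2E/k) = √(2 × 1352.8/250) = 3.290 m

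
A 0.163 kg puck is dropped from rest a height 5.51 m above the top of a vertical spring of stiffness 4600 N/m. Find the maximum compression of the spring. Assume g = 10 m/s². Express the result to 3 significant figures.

x = 0.0628 m

Measuring PE from the top of the relaxed spring, at max compression the puck has dropped H + x with zero KE, so:
mg(H + x) = ½kx²
½(4600)x² − (0.163)(10)x − (0.163)(10)(5.51) = 0
2300x² − 1.630x − 8.981 = 0
x = [1.630 + √(2.657 + 82628)]/(2 × 2300) = 0.06284 m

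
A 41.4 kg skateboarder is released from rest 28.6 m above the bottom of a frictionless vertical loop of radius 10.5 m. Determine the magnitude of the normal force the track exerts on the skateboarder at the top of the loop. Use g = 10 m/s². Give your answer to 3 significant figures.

N = 185 N

Energy from release to top (height 2r): mgh = ½mv_top² + mg(2r)
v_top² = 2g(h − 2r) = 2(10)(28.6 − 21.00) = 152.00 m²/s²
At the top, both N and weight point toward the centre: N + mg = mv_top²/r
N = m(v_top²/r − g) = 41.4(152.00/10.5 − 10) = 185.3 N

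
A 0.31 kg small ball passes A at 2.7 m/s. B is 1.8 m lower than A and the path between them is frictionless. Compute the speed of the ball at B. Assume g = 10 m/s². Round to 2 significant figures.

Mechanical energy is conserved (no friction): ½mv₀² + mgh = ½mv²
v² = v₀² + 2gh = (2.7)² + 2(10)(1.8) = 43.290
v = √43.290 = 6.580 m/s

v = 6.6 m/s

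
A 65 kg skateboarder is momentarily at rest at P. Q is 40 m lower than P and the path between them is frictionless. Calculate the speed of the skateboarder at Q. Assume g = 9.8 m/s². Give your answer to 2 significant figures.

v = 28 m/s

By conservation of mechanical energy, mgh = ½mv²
v = √(2gh) = √(2 × 9.8 × 40) = √784.00 = 28.00 m/s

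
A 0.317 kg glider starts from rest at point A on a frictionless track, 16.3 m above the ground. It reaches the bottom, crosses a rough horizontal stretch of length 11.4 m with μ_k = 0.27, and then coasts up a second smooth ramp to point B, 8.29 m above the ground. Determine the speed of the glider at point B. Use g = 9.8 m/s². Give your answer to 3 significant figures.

Energy at A: mgh₁ = (0.317)(9.8)(16.3) = 50.638 J
Friction loss: W_f = μ_k mg d = 9.562 J
At B: ½mv² + mgh₂ = mgh₁ − W_f
½mv² = 50.638 − 9.562 − 25.754 = 15.322 J
v = √(2 × 15.322/0.317) = 9.832 m/s

v = 9.83 m/s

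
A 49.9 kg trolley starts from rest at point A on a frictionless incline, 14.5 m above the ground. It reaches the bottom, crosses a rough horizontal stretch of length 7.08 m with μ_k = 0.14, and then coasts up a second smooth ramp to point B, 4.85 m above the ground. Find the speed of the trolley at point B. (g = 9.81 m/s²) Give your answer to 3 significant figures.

v = 13.0 m/s

Energy at A: mgh₁ = (49.9)(9.81)(14.5) = 7098.0 J
Friction loss: W_f = μ_k mg d = 485.2 J
At B: ½mv² + mgh₂ = mgh₁ − W_f
½mv² = 7098.0 − 485.2 − 2374.2 = 4238.6 J
v = √(2 × 4238.6/49.9) = 13.03 m/s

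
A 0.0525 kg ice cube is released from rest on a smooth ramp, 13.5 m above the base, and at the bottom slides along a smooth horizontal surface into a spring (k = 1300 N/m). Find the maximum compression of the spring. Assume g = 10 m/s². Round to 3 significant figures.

x = 0.104 m

At max compression the cube is momentarily at rest: mgh = ½kx²
x = √(2mgh/k) = √(2 × 0.0525 × 10 × 13.5 / 1300) = 0.1044 m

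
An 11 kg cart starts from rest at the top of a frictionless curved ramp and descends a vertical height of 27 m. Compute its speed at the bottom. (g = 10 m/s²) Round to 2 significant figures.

Equating total energy at the two states: mgh = ½mv²
The mass cancels from both sides.
v = √(2gh) = √(2 × 10 × 27) = √540.00 = 23.24 m/s

v = 23 m/s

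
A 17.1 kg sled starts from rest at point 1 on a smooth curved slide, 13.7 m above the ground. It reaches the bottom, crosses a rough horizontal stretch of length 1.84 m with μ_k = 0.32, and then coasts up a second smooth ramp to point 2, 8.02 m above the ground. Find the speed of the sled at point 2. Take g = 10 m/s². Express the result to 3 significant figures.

Energy at 1: mgh₁ = (17.1)(10)(13.7) = 2342.7 J
Friction loss: W_f = μ_k mg d = 100.7 J
At 2: ½mv² + mgh₂ = mgh₁ − W_f
½mv² = 2342.7 − 100.7 − 1371.4 = 870.60 J
v = √(2 × 870.60/17.1) = 10.09 m/s

v = 10.1 m/s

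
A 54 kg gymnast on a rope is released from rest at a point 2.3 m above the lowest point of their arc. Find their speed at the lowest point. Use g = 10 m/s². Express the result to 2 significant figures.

v = 6.8 m/s

Equating total energy at the two states: mgh = ½mv²
v = √(2gh) = √(2 × 10 × 2.3) = √46.000 = 6.782 m/s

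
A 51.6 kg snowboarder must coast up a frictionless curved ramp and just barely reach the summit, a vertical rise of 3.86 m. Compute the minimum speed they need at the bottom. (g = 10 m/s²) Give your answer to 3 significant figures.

At the top they are momentarily at rest, so all KE converts to PE: ½mv² = mgh
v = √(2gh) = √(2 × 10 × 3.86) = 8.786 m/s

v = 8.79 m/s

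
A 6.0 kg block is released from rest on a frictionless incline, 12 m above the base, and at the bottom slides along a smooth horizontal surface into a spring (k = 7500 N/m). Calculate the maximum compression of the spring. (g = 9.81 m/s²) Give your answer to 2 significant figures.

At max compression the block is momentarily at rest: mgh = ½kx²
x = √(2mgh/k) = √(2 × 6.0 × 9.81 × 12 / 7500) = 0.4340 m

x = 0.43 m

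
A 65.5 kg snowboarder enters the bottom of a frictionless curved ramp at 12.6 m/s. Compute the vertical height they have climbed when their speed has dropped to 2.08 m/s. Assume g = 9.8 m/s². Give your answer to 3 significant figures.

Conservation of energy: ½mv₁² = ½mv₂² + mgh
h = (v₁² − v₂²)/(2g) = (12.6² − 2.08²)/(2 × 9.8) = 7.879 m

h = 7.88 m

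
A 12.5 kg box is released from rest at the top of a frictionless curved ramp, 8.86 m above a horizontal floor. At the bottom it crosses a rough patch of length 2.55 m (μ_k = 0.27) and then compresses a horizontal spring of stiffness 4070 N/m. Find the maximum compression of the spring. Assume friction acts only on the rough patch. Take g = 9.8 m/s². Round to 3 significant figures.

x = 0.701 m

Initial energy: E₁ = mgh = (12.5)(9.8)(8.86) = 1085.4 J
Friction removes W_f = μ_k mg d = (0.27)(12.5)(9.8)(2.55) = 84.34 J
Energy reaching the spring: E = 1085.4 − 84.34 = 1001.0 J
At max compression ½kx² = E ⇒ x = √(2E/k) = √(2 × 1001.0/4070) = 0.7014 m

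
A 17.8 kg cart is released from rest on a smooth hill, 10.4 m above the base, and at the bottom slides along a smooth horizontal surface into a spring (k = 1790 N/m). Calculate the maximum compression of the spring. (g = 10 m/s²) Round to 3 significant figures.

Energy conservation (no friction) from release to max compression: mgh = ½kx²
x = √(2mgh/k) = √(2 × 17.8 × 10 × 10.4 / 1790) = 1.438 m

x = 1.44 m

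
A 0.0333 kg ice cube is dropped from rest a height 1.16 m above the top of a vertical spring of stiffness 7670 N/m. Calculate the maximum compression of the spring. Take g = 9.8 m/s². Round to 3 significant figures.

Measuring PE from the top of the relaxed spring, at max compression the cube has dropped H + x with zero KE, so:
mg(H + x) = ½kx²
½(7670)x² − (0.0333)(9.8)x − (0.0333)(9.8)(1.16) = 0
3835x² − 0.3263x − 0.3786 = 0
x = [0.3263 + √(0.1065 + 5807.0)]/(2 × 3835) = 0.009978 m

x = 0.00998 m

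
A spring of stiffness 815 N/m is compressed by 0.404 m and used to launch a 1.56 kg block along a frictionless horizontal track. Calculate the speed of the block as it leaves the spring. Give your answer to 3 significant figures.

Conservation of energy: ½kx² = ½mv²
v = x√(k/m) = 0.404 × √(815/1.56) = 9.234 m/s

v = 9.23 m/s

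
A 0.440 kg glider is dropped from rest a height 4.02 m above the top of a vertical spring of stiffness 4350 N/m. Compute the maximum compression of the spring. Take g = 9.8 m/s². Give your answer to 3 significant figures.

Let x be the compression. The total drop is H + x, and the glider is instantaneously at rest at max compression, so energy conservation gives:
mg(H + x) = ½kx²
½(4350)x² − (0.440)(9.8)x − (0.440)(9.8)(4.02) = 0
2175x² − 4.312x − 17.33 = 0
x = [4.312 + √(18.59 + 150808)]/(2 × 2175) = 0.09027 m

x = 0.0903 m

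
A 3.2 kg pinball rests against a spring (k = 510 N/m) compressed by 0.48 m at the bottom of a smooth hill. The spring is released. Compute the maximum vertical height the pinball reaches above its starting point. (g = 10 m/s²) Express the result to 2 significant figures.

Energy conservation from release to the highest point: ½kx² = mgh
h = kx²/(2mg) = (510)(0.48)²/(2 × 3.2 × 10) = 1.836 m

h = 1.8 m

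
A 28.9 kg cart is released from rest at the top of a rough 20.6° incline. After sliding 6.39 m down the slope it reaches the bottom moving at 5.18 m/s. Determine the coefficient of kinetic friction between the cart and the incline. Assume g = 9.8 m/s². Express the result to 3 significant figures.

μ_k = 0.147

Energy balance down the incline: mg L sinθ − ½mv² = μ_k (mg cosθ) L
mgL sinθ = 636.75 J; ½mv² = 387.73 J
W_f = 636.75 − 387.73 = 249.0 J
μ_k = W_f/(mg cosθ · L) = 249.0/(265.1 × 6.39) = 0.1470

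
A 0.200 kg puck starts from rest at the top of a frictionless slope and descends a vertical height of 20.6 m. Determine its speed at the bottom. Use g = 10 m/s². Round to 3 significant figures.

By conservation of mechanical energy, mgh = ½mv²
The mass cancels from both sides.
v = √(2gh) = √(2 × 10 × 20.6) = √412.00 = 20.30 m/s

v = 20.3 m/s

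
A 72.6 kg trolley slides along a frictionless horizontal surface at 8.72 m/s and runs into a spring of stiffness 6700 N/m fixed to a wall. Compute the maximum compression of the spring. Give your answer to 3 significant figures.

x = 0.908 m

Conservation of energy between contact and max compression: ½mv² = ½kx²
x = v√(m/k) = 8.72 × √(72.6/6700) = 0.9077 m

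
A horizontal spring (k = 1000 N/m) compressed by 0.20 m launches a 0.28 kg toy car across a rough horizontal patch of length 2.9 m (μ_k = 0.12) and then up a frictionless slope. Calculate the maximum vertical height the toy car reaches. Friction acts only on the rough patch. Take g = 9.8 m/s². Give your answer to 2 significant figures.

Spring energy: E₀ = ½kx² = ½(1000)(0.20)² = 20.000 J
Friction: W_f = μ_k mg d = (0.12)(0.28)(9.8)(2.9) = 0.9549 J
Energy at base of ramp: E = 20.000 − 0.9549 = 19.045 J
At max height all remaining energy is PE: mgh = E ⇒ h = E/(mg) = 19.045/(0.28 × 9.8) = 6.941 m

h = 6.9 m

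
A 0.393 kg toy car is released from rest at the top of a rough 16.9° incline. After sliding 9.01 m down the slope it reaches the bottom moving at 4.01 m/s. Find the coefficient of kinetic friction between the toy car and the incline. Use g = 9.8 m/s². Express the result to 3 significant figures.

μ_k = 0.209

mgh = ½mv² + μ_k (mg cosθ) L, with h = L sinθ
mgL sinθ = 10.088 J; ½mv² = 3.1597 J
W_f = 10.088 − 3.1597 = 6.928 J
μ_k = W_f/(mg cosθ · L) = 6.928/(3.685 × 9.01) = 0.2087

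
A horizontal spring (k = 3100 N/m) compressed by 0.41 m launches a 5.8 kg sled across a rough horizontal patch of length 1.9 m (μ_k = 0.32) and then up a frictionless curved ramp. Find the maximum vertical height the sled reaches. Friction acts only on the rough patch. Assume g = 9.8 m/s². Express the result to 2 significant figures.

Spring energy: E₀ = ½kx² = ½(3100)(0.41)² = 260.56 J
Friction: W_f = μ_k mg d = (0.32)(5.8)(9.8)(1.9) = 34.56 J
Energy at base of ramp: E = 260.56 − 34.56 = 226.00 J
At max height all remaining energy is PE: mgh = E ⇒ h = E/(mg) = 226.00/(5.8 × 9.8) = 3.976 m

h = 4.0 m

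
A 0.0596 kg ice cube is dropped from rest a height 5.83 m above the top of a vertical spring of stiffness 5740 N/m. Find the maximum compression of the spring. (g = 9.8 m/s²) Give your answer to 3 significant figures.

Let x be the compression. The total drop is H + x, and the cube is instantaneously at rest at max compression, so energy conservation gives:
mg(H + x) = ½kx²
½(5740)x² − (0.0596)(9.8)x − (0.0596)(9.8)(5.83) = 0
2870x² − 0.5841x − 3.405 = 0
x = [0.5841 + √(0.3411 + 39092)]/(2 × 2870) = 0.03455 m

x = 0.0345 m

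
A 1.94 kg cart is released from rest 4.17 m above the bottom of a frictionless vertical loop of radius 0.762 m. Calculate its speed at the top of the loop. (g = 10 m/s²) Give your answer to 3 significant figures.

Energy conservation: mgh = ½mv_top² + mg(2r)
v_top² = 2g(h − 2r) = 2(10)(4.17 − 1.524) = 52.92
v_top = 7.275 m/s

v = 7.27 m/s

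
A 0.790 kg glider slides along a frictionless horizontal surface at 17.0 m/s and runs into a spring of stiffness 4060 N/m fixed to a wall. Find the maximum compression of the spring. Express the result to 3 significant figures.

All KE is stored as spring PE at maximum compression: ½mv² = ½kx²
x = v√(m/k) = 17.0 × √(0.790/4060) = 0.2371 m

x = 0.237 m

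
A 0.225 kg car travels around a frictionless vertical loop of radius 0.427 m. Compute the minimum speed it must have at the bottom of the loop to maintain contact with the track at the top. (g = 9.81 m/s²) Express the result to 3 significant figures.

At the top: mg = mv_top²/r ⇒ v_top² = gr = 4.189 m²/s²
Energy from bottom to top (height 2r): ½mv_bot² = ½mv_top² + mg(2r)
v_bot² = gr + 4gr = 5gr = 20.94
v_bot = √(5gr) = 4.576 m/s

v = 4.58 m/s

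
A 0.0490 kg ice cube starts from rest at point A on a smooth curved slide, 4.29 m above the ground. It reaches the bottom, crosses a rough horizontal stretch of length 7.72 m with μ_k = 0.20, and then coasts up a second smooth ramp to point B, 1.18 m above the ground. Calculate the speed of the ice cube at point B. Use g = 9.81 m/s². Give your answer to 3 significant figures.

v = 5.54 m/s

Energy at A: mgh₁ = (0.0490)(9.81)(4.29) = 2.0622 J
Friction loss: W_f = μ_k mg d = 0.7422 J
At B: ½mv² + mgh₂ = mgh₁ − W_f
½mv² = 2.0622 − 0.7422 − 0.56721 = 0.75276 J
v = √(2 × 0.75276/0.0490) = 5.543 m/s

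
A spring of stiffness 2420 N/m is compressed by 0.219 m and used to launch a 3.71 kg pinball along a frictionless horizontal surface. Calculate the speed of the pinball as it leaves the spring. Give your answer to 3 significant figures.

v = 5.59 m/s

Conservation of energy: ½kx² = ½mv²
v = x√(k/m) = 0.219 × √(2420/3.71) = 5.593 m/s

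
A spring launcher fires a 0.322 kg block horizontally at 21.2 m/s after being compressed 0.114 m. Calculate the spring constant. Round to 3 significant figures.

Energy stored in the spring equals the launch KE: ½kx² = ½mv²
k = mv²/x² = (0.322)(21.2)²/(0.114)² = 11136 N/m

k = 11100 N/m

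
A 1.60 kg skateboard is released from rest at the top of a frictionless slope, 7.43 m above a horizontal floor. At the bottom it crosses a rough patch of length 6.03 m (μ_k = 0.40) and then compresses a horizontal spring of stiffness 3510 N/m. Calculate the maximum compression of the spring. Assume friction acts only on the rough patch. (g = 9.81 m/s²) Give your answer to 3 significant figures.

x = 0.212 m

Initial energy: E₁ = mgh = (1.60)(9.81)(7.43) = 116.62 J
Friction removes W_f = μ_k mg d = (0.40)(1.60)(9.81)(6.03) = 37.86 J
Energy reaching the spring: E = 116.62 − 37.86 = 78.763 J
At max compression ½kx² = E ⇒ x = √(2E/k) = √(2 × 78.763/3510) = 0.2118 m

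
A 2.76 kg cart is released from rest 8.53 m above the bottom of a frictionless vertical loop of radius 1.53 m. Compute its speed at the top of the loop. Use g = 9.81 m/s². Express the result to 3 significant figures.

v = 10.4 m/s

Energy conservation: mgh = ½mv_top² + mg(2r)
v_top² = 2g(h − 2r) = 2(9.81)(8.53 − 3.060) = 107.3
v_top = 10.36 m/s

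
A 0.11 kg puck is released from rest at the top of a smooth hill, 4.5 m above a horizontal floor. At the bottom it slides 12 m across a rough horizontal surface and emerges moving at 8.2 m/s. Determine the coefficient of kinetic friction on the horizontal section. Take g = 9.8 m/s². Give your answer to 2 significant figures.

Energy bookkeeping (friction removes W_f = μ_k N d):
mgh = ½mv² + μ_k m g d
mgh = 4.8510 J; ½mv² = 3.6982 J
W_f = 4.8510 − 3.6982 = 1.153 J
μ_k = W_f/(mg·d) = 1.153/(1.078 × 12) = 0.08912

μ_k = 0.089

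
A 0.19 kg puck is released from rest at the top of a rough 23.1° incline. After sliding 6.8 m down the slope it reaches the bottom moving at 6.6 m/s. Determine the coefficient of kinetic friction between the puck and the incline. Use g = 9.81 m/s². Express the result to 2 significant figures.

μ_k = 0.072

mgh = ½mv² + μ_k (mg cosθ) L, with h = L sinθ
mgL sinθ = 4.9727 J; ½mv² = 4.1382 J
W_f = 4.9727 − 4.1382 = 0.8345 J
μ_k = W_f/(mg cosθ · L) = 0.8345/(1.714 × 6.8) = 0.07158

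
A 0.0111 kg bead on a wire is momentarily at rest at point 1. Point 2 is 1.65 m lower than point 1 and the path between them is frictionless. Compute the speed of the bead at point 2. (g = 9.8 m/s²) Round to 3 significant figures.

v = 5.69 m/s

Equating total energy at the two states: mgh = ½mv²
v = √(2gh) = √(2 × 9.8 × 1.65) = √32.340 = 5.687 m/s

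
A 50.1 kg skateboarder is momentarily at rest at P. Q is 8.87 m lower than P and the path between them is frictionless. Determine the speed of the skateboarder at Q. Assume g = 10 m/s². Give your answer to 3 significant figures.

Energy conservation between the two points: mgh = ½mv²
v = √(2gh) = √(2 × 10 × 8.87) = √177.40 = 13.32 m/s

v = 13.3 m/s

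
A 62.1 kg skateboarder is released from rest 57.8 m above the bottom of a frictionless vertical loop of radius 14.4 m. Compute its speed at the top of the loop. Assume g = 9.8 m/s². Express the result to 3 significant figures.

v = 23.8 m/s

Energy conservation: mgh = ½mv_top² + mg(2r)
v_top² = 2g(h − 2r) = 2(9.8)(57.8 − 28.80) = 568.4
v_top = 23.84 m/s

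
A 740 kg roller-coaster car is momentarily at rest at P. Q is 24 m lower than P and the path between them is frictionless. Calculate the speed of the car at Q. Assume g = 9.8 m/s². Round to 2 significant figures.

v = 22 m/s

Mechanical energy is conserved (no friction): mgh = ½mv²
The mass cancels from both sides.
v = √(2gh) = √(2 × 9.8 × 24) = √470.40 = 21.69 m/s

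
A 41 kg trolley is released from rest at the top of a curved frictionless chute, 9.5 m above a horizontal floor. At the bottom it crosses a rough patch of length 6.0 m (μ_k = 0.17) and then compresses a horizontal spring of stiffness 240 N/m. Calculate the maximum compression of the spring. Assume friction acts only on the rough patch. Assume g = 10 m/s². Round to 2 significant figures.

x = 5.4 m

Initial energy: E₁ = mgh = (41)(10)(9.5) = 3895.0 J
Friction removes W_f = μ_k mg d = (0.17)(41)(10)(6.0) = 418.2 J
Energy reaching the spring: E = 3895.0 − 418.2 = 3476.8 J
At max compression ½kx² = E ⇒ x = √(2E/k) = √(2 × 3476.8/240) = 5.383 m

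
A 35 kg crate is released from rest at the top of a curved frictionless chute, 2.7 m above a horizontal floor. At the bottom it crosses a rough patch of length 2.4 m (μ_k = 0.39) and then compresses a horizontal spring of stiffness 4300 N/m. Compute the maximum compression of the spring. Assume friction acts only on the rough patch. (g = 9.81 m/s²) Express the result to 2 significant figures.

Initial energy: E₁ = mgh = (35)(9.81)(2.7) = 927.05 J
Friction removes W_f = μ_k mg d = (0.39)(35)(9.81)(2.4) = 321.4 J
Energy reaching the spring: E = 927.05 − 321.4 = 605.67 J
At max compression ½kx² = E ⇒ x = √(2E/k) = √(2 × 605.67/4300) = 0.5308 m

x = 0.53 m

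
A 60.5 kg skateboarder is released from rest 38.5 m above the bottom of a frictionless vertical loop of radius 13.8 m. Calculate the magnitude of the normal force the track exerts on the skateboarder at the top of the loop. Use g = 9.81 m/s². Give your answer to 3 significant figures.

N = 344 N

Energy from release to top (height 2r): mgh = ½mv_top² + mg(2r)
v_top² = 2g(h − 2r) = 2(9.81)(38.5 − 27.60) = 213.86 m²/s²
At the top, both N and weight point toward the centre: N + mg = mv_top²/r
N = m(v_top²/r − g) = 60.5(213.86/13.8 − 9.81) = 344.1 N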